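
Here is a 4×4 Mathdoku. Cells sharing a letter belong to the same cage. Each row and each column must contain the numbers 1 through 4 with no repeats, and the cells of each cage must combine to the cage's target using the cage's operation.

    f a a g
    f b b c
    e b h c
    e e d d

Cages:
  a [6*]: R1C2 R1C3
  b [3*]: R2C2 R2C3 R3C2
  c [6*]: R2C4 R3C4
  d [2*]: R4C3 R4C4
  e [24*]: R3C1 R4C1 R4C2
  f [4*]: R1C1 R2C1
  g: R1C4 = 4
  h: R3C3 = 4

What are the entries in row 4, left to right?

Cage g is given, leaving R1C4 = 4.
Cage b has product 3, so R2C2 = 3.
The 3 cells of cage b must have product 3, so R2C3 = 1.
Row 2 already has 3, leaving R2C4 = 2.
Cage b has product 3, which forces R3C2 = 1.
Cage h is a single given cell, which forces R3C3 = 4.
2 is placed in column 4, so R3C4 = 3.
Column 3 now contains 1, leaving R4C3 = 2.
2 is placed in column 4, leaving R4C4 = 1.
Row 1 now contains 4, which forces R1C1 = 1.
Column 2 already has 3, leaving R1C2 = 2.
2 is placed in column 3, leaving R1C3 = 3.
1 is placed in row 2, so R2C1 = 4.
Row 3 now contains 3, leaving R3C1 = 2.
The 3 cells of cage e must have product 24, so R4C1 = 3.
2 is placed in row 4, which forces R4C2 = 4.
Filled in: 1 2 3 4 / 4 3 1 2 / 2 1 4 3 / 3 4 2 1.

3 4 2 1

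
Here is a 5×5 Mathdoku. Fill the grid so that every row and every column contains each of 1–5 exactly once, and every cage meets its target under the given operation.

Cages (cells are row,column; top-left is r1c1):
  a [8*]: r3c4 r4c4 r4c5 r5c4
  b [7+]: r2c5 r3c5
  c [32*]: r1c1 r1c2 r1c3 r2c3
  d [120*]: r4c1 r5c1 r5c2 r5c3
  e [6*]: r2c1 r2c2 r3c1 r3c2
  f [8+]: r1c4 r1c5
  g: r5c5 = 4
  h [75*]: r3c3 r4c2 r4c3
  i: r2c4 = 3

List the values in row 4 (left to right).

The 4 cells of cage c must have product 32, leaving r2c3 = 4.
Cage i is given, so r2c4 = 3.
Cage h needs product 75, leaving r3c3 = 5.
Cage h needs product 75, so r4c2 = 5.
Cage h has product 75, leaving r4c3 = 3.
Cage a has product 8; hence r4c5 = 1.
Column 3 already has 3, which forces r5c3 = 2.
G is a freebie, which forces r5c5 = 4.
Column 3 now contains 2, leaving r1c3 = 1.
3 is placed in column 4, leaving r1c4 = 5.
Cage f's pair has sum 8, so r1c5 = 3.
Cage b needs two cells with sum 7; hence r2c5 = 5.
The two cells of cage b must have sum 7; hence r3c5 = 2.
Cage d has product 120, so r4c1 = 4.
Row 4 already has 4, so r4c4 = 2.
Cage d has product 120, so r5c1 = 5.
Row 5 already has 4; hence r5c2 = 3.
Row 5 already has 4, so r5c4 = 1.
Column 1 now contains 4, leaving r1c1 = 2.
Cage c needs product 32, which forces r1c2 = 4.
Cage e needs product 6, so r2c1 = 1.
Cage e needs product 6, leaving r2c2 = 2.
The 4 cells of cage e must have product 6, leaving r3c1 = 3.
Column 2 already has 3, so r3c2 = 1.
2 is placed in row 3, leaving r3c4 = 4.
The full grid is 2 4 1 5 3 / 1 2 4 3 5 / 3 1 5 4 2 / 4 5 3 2 1 / 5 3 2 1 4.

4 5 3 2 1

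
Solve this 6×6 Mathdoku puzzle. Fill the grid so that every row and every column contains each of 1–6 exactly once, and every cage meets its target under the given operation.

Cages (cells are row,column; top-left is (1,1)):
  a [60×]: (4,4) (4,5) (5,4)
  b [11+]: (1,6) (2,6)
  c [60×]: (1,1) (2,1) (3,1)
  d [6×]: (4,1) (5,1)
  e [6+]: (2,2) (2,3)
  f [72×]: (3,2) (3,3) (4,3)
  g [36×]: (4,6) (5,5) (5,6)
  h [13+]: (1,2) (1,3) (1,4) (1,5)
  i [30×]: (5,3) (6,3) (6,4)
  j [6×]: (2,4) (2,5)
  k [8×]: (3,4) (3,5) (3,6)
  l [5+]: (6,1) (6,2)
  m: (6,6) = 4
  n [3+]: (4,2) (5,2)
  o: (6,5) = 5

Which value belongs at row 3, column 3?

Cage o is a single given cell, so (6,5) = 5.
M is a freebie; hence (6,6) = 4.
The 3 cells of cage i must have product 30, which forces (5,3) = 5.
Cage a needs product 60, so (4,4) = 5.
Row 3 needs a 5, and only (3,1) is open for it.
In row 5, 4 can only go at (5,4), so (5,4) = 4.
Cage k has product 8, which forces (3,5) = 4.
The 3 cells of cage a must have product 60; hence (4,5) = 3.
Row 4 needs a 4, and only (4,3) is open for it.
Cage h has sum 13; hence (1,2) = 4.
Column 2 now contains 4; hence (2,2) = 5.
Row 2 now contains 5, which forces (2,6) = 6.
Column 6 now contains 6, which forces (4,6) = 2.
Column 6 now contains 6; hence (1,6) = 5.
The two cells of cage e must have sum 6; hence (2,3) = 1.
Cage j's pair has product 6, which forces (2,4) = 3.
The two cells of cage j must have product 6, leaving (2,5) = 2.
Cage k has product 8, leaving (3,4) = 2.
2 is placed in column 6, which forces (3,6) = 1.
2 is placed in row 4; hence (4,2) = 1.
Cage n needs two cells with sum 3, leaving (5,2) = 2.
Cage g has product 36, so (5,5) = 6.
The 3 cells of cage g must have product 36, which forces (5,6) = 3.
Column 2 now contains 2, which forces (6,2) = 3.
Cage c needs product 60; hence (1,1) = 3.
The 4 cells of cage h must have sum 13; hence (1,3) = 2.
Cage h has sum 13; hence (1,4) = 6.
Column 5 now contains 6, which forces (1,5) = 1.
Row 2 already has 2, which forces (2,1) = 4.
Column 2 now contains 3, which forces (3,2) = 6.
Cage f has product 72, so (3,3) = 3.
Row 4 already has 1; hence (4,1) = 6.
Row 5 already has 6, which forces (5,1) = 1.
Row 6 already has 3, which forces (6,1) = 2.
Cage i needs product 30, so (6,3) = 6.
Cage i needs product 30; hence (6,4) = 1.
Filled in: 3 4 2 6 1 5 / 4 5 1 3 2 6 / 5 6 3 2 4 1 / 6 1 4 5 3 2 / 1 2 5 4 6 3 / 2 3 6 1 5 4.

3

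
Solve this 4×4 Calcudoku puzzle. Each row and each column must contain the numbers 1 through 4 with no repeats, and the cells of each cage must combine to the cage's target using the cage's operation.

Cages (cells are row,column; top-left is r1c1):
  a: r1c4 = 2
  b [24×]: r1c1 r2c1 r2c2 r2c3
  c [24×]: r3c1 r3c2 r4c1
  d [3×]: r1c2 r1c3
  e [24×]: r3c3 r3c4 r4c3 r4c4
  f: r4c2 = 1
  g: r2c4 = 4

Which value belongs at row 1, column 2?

A is a freebie, which forces r1c4 = 2.
G is a freebie, so r2c4 = 4.
F is a freebie, which forces r4c2 = 1.
1 is placed in row 4; hence r4c4 = 3.
Cage b has product 24, which forces r1c1 = 4.
Column 2 already has 1, which forces r1c2 = 3.
Cage d needs two cells with product 3, which forces r1c3 = 1.
Column 2 already has 3, so r2c2 = 2.
Row 2 now contains 2, which forces r2c3 = 3.
Column 2 already has 2, so r3c2 = 4.
Row 3 now contains 4, leaving r3c3 = 2.
Column 4 now contains 3, leaving r3c4 = 1.
4 is placed in column 1, so r4c1 = 2.
Column 3 already has 2, which forces r4c3 = 4.
Row 2 already has 3, leaving r2c1 = 1.
Row 3 now contains 2, so r3c1 = 3.
The full grid is 4 3 1 2 / 1 2 3 4 / 3 4 2 1 / 2 1 4 3.

3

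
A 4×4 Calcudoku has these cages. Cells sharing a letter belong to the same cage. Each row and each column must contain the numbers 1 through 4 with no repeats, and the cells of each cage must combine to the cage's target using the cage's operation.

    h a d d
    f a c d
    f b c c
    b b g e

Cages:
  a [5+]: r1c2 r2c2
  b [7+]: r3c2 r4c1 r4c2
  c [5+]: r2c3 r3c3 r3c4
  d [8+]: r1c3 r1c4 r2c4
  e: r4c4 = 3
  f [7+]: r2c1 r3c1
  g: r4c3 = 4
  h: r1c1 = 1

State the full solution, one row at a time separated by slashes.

Cage h is given, which forces r1c1 = 1.
Cage g is given, which forces r4c3 = 4.
Cage e is given, leaving r4c4 = 3.
Cage d needs sum 8, so r1c4 = 4.
The 3 cells of cage b must have sum 7, so r3c2 = 4.
Row 4 now contains 3, so r4c1 = 2.
Cage b has sum 7; hence r4c2 = 1.
The two cells of cage f must have sum 7, which forces r2c1 = 4.
4 is placed in row 3, leaving r3c1 = 3.
Row 3 now contains 3, leaving r3c3 = 1.
Row 3 now contains 1, so r3c4 = 2.
The 3 cells of cage d must have sum 8, so r1c3 = 3.
Column 3 already has 1, which forces r2c3 = 2.
2 is placed in column 4, so r2c4 = 1.
Row 1 now contains 3; hence r1c2 = 2.
2 is placed in row 2; hence r2c2 = 3.

1 2 3 4 / 4 3 2 1 / 3 4 1 2 / 2 1 4 3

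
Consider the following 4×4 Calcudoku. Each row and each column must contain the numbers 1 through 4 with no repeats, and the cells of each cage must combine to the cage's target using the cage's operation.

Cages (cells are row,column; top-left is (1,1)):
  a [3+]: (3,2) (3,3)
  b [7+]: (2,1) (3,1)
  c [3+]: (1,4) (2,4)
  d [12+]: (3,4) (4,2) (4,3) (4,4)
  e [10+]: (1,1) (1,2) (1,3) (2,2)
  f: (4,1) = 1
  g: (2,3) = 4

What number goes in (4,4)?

G is a freebie, leaving (2,3) = 4.
Cage f is a single given cell, so (4,1) = 1.
4 is placed in row 2, which forces (2,1) = 3.
Cage b needs two cells with sum 7, so (3,1) = 4.
The 4 cells of cage d must have sum 12, which forces (3,4) = 3.
Column 1 now contains 4, so (1,1) = 2.
Cage e needs sum 10, so (1,2) = 4.
Cage e has sum 10; hence (1,3) = 3.
2 is placed in row 1, which forces (1,4) = 1.
Cage e needs sum 10, so (2,2) = 1.
Column 4 now contains 1, so (2,4) = 2.
Column 2 now contains 1, leaving (3,2) = 2.
Row 3 already has 2, leaving (3,3) = 1.
2 is placed in column 2, leaving (4,2) = 3.
Column 3 already has 3, leaving (4,3) = 2.
Column 4 now contains 2, leaving (4,4) = 4.
Filled in: 2 4 3 1 / 3 1 4 2 / 4 2 1 3 / 1 3 2 4.

4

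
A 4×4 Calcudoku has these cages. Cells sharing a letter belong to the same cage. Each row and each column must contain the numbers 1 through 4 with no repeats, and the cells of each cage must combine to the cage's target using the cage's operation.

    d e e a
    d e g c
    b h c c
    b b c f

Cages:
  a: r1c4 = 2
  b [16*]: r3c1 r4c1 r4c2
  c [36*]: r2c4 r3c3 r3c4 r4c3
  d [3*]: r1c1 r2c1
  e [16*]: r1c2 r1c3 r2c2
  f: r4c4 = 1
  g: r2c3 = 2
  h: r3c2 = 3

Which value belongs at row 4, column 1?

Cage a is a single given cell; hence r1c4 = 2.
Cage g is a single given cell, leaving r2c3 = 2.
H is a freebie, which forces r3c2 = 3.
F is a freebie; hence r4c4 = 1.
The 3 cells of cage e must have product 16, so r1c2 = 1.
Row 1 already has 2, which forces r1c3 = 4.
2 is placed in row 2; hence r2c2 = 4.
The 4 cells of cage c must have product 36, so r2c4 = 3.
Cage b needs product 16, which forces r3c1 = 2.
The 4 cells of cage c must have product 36, so r3c3 = 1.
1 is placed in column 4, leaving r3c4 = 4.
Row 4 already has 1; hence r4c1 = 4.
Cage b has product 16; hence r4c2 = 2.
Cage c needs product 36; hence r4c3 = 3.
Row 1 now contains 1, so r1c1 = 3.
3 is placed in row 2, so r2c1 = 1.
Filled in: 3 1 4 2 / 1 4 2 3 / 2 3 1 4 / 4 2 3 1.

4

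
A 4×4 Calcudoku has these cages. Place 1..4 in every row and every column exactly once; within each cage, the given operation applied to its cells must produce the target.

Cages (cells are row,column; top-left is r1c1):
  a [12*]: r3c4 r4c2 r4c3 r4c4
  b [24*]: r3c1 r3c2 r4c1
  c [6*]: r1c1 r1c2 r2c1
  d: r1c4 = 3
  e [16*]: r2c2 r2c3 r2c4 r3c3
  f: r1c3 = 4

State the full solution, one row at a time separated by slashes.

Cage f is a single given cell, so r1c3 = 4.
Cage d is given, so r1c4 = 3.
Column 3 already has 4, so r2c3 = 1.
Cage e needs product 16, leaving r3c3 = 2.
Row 3 already has 2, leaving r3c4 = 1.
Column 3 now contains 2, leaving r4c3 = 3.
Column 4 already has 1, so r4c4 = 4.
The 3 cells of cage c must have product 6, leaving r2c1 = 3.
The 4 cells of cage e must have product 16, so r2c2 = 4.
Column 4 already has 4; hence r2c4 = 2.
Column 1 already has 3, so r3c1 = 4.
Column 2 already has 4, which forces r3c2 = 3.
Row 4 already has 4; hence r4c1 = 2.
Cage a needs product 12, which forces r4c2 = 1.
Column 1 now contains 2; hence r1c1 = 1.
1 is placed in column 2; hence r1c2 = 2.

1 2 4 3 / 3 4 1 2 / 4 3 2 1 / 2 1 3 4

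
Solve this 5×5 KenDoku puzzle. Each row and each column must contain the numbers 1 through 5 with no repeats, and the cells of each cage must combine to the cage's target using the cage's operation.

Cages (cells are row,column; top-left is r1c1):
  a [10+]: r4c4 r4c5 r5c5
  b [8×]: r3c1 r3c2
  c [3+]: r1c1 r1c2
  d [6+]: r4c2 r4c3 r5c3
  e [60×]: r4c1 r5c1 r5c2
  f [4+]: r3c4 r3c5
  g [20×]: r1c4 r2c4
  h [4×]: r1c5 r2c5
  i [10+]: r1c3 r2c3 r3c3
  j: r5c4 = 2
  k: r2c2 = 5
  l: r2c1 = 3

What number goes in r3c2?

4

Cage l is a single given cell; hence r2c1 = 3.
Cage k is given, which forces r2c2 = 5.
Row 2 now contains 5, so r2c4 = 4.
Row 2 already has 4, which forces r2c5 = 1.
Column 5 now contains 1, so r3c5 = 3.
Cage j is a single given cell, leaving r5c4 = 2.
Cage i has sum 10; hence r1c3 = 3.
Column 4 already has 4, which forces r1c4 = 5.
Column 5 now contains 1, so r1c5 = 4.
1 is placed in row 2; hence r2c3 = 2.
Cage i needs sum 10; hence r3c3 = 5.
Row 3 now contains 3, leaving r3c4 = 1.
Column 4 already has 1, which forces r4c4 = 3.
Cage e needs product 60; hence r5c2 = 3.
3 is placed in column 3, so r5c3 = 1.
Column 5 now contains 4, which forces r5c5 = 5.
The 3 cells of cage e must have product 60, so r4c1 = 5.
The 3 cells of cage d must have sum 6, which forces r4c2 = 1.
Column 3 already has 1, which forces r4c3 = 4.
5 is placed in column 5, so r4c5 = 2.
5 is placed in row 5, which forces r5c1 = 4.
Cage c's pair has sum 3, leaving r1c1 = 1.
1 is placed in column 2, so r1c2 = 2.
Column 1 already has 4, so r3c1 = 2.
Cage b's pair has product 8; hence r3c2 = 4.
The full grid is 1 2 3 5 4 / 3 5 2 4 1 / 2 4 5 1 3 / 5 1 4 3 2 / 4 3 1 2 5.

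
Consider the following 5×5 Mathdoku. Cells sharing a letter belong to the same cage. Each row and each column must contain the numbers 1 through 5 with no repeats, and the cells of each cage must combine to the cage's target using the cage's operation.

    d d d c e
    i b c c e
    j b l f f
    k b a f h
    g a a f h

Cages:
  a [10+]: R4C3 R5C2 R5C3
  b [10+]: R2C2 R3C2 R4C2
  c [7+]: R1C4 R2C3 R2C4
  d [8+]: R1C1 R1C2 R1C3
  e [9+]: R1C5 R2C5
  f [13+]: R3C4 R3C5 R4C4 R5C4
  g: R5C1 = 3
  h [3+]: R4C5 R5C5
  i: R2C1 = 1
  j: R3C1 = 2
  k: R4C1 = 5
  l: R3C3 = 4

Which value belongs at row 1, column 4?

Cage i is given, which forces R2C1 = 1.
Cage j is given, leaving R3C1 = 2.
Cage l is a single given cell, which forces R3C3 = 4.
Cage k is given, so R4C1 = 5.
Cage g is a single given cell, leaving R5C1 = 3.
3 is placed in column 1, leaving R1C1 = 4.
Row 1 already has 4, leaving R1C5 = 5.
Cage c needs sum 7, which forces R2C3 = 2.
Column 5 now contains 5, which forces R2C5 = 4.
Column 3 now contains 2, leaving R5C3 = 5.
Cage c has sum 7, leaving R1C4 = 2.
Row 2 already has 4, so R2C4 = 3.
Cage f needs sum 13, leaving R3C4 = 5.
Row 2 now contains 3, leaving R2C2 = 5.
Cage f has sum 13, which forces R3C5 = 3.
Row 3 now contains 3, so R3C2 = 1.
Cage b needs sum 10, leaving R4C2 = 4.
Row 4 now contains 4, so R4C4 = 1.
1 is placed in row 4, so R4C5 = 2.
Column 2 already has 4, leaving R5C2 = 2.
Column 4 already has 1, leaving R5C4 = 4.
2 is placed in column 5, leaving R5C5 = 1.
Column 2 now contains 1, which forces R1C2 = 3.
The 3 cells of cage d must have sum 8, so R1C3 = 1.
1 is placed in row 4; hence R4C3 = 3.
Completed grid: 4 3 1 2 5 / 1 5 2 3 4 / 2 1 4 5 3 / 5 4 3 1 2 / 3 2 5 4 1.

2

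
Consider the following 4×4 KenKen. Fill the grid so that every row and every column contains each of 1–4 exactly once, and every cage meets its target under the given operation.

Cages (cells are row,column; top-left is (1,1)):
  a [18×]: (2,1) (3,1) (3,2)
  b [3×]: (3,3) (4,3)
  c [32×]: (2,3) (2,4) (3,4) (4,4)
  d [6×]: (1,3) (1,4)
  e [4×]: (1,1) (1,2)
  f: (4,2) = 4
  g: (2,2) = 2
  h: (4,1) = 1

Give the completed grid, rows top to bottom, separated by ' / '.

Cage a has product 18, leaving (2,1) = 3.
G is a freebie, which forces (2,2) = 2.
The 4 cells of cage c must have product 32; hence (2,3) = 4.
Row 2 already has 2, leaving (2,4) = 1.
Cage a has product 18, which forces (3,1) = 2.
Cage a has product 18, leaving (3,2) = 3.
Row 3 now contains 3, so (3,3) = 1.
Row 3 already has 2; hence (3,4) = 4.
H is a freebie, so (4,1) = 1.
F is a freebie, which forces (4,2) = 4.
Column 3 already has 1, leaving (4,3) = 3.
Column 4 now contains 4, so (4,4) = 2.
Column 1 already has 1, so (1,1) = 4.
Column 2 now contains 4, which forces (1,2) = 1.
Column 3 already has 3; hence (1,3) = 2.
Column 4 already has 2, which forces (1,4) = 3.

4 1 2 3 / 3 2 4 1 / 2 3 1 4 / 1 4 3 2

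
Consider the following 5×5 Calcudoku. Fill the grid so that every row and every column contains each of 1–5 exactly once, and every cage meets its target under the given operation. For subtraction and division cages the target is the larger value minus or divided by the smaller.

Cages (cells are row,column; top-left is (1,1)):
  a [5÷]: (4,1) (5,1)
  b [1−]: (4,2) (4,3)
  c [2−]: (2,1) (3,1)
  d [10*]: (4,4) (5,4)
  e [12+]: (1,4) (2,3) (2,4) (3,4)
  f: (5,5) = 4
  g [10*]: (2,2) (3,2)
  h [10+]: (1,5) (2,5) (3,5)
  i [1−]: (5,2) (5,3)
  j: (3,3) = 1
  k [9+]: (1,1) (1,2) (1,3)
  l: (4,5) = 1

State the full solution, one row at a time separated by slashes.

Cage j is a single given cell, which forces (3,3) = 1.
L is a freebie, so (4,5) = 1.
Cage f is given, which forces (5,5) = 4.
Row 4 already has 1, leaving (4,1) = 5.
Row 4 already has 5, which forces (4,4) = 2.
Cage a needs two cells with quotient 5, so (5,1) = 1.
Column 4 already has 2; hence (5,4) = 5.
Cage e has sum 12, so (2,3) = 4.
Column 3 already has 4, which forces (4,3) = 3.
Column 3 now contains 3, leaving (5,3) = 2.
The 3 cells of cage k must have sum 9, leaving (1,1) = 3.
Cage k needs sum 9, leaving (1,2) = 1.
2 is placed in column 3, which forces (1,3) = 5.
Row 1 now contains 1; hence (1,4) = 4.
Row 1 now contains 5, which forces (1,5) = 2.
Row 2 already has 4, which forces (2,1) = 2.
Row 2 already has 2, leaving (2,2) = 5.
5 is placed in row 2; hence (2,5) = 3.
The two cells of cage c must have difference 2, leaving (3,1) = 4.
Column 2 now contains 5, so (3,2) = 2.
4 is placed in column 4, so (3,4) = 3.
Column 5 now contains 3; hence (3,5) = 5.
3 is placed in row 4; hence (4,2) = 4.
Row 5 already has 2, leaving (5,2) = 3.
Row 2 now contains 3; hence (2,4) = 1.

3 1 5 4 2 / 2 5 4 1 3 / 4 2 1 3 5 / 5 4 3 2 1 / 1 3 2 5 4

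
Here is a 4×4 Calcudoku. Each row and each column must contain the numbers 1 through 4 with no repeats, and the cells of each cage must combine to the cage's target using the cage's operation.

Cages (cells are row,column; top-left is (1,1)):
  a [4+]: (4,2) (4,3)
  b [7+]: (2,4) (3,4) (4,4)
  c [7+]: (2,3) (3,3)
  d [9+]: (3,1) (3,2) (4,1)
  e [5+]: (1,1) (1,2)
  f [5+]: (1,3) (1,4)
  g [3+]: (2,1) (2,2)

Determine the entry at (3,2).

2

In row 2, 3 can only go at (2,3), so (2,3) = 3.
Column 3 now contains 3; hence (3,3) = 4.
Cage a needs two cells with sum 4, so (4,2) = 3.
Column 3 now contains 3, leaving (4,3) = 1.
1 is placed in column 3, so (1,3) = 2.
The two cells of cage f must have sum 5; hence (1,4) = 3.
Cage d needs sum 9; hence (3,1) = 3.
3 is placed in column 2, which forces (3,2) = 2.
Row 3 already has 2, which forces (3,4) = 1.
Cage d has sum 9, leaving (4,1) = 4.
4 is placed in row 4; hence (4,4) = 2.
Column 1 already has 4, which forces (1,1) = 1.
The two cells of cage e must have sum 5, so (1,2) = 4.
The two cells of cage g must have sum 3; hence (2,1) = 2.
2 is placed in column 2, leaving (2,2) = 1.
Column 4 already has 2, so (2,4) = 4.
Completed grid: 1 4 2 3 / 2 1 3 4 / 3 2 4 1 / 4 3 1 2.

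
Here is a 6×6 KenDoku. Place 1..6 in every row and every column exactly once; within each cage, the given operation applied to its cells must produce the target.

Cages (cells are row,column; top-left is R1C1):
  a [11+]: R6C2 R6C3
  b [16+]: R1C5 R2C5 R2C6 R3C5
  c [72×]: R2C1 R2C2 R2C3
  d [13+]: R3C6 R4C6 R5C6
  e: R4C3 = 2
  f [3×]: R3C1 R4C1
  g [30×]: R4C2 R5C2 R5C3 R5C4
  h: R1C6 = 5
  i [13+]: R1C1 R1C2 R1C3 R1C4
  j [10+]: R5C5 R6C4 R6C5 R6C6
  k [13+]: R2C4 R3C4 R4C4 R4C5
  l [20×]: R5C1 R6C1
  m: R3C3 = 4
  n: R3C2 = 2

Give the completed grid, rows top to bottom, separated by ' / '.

Cage h is a single given cell; hence R1C6 = 5.
Cage n is given, so R3C2 = 2.
Cage m is given, which forces R3C3 = 4.
Cage e is given, leaving R4C3 = 2.
The only place for 3 in row 1 is R1C5.
In column 1, 2 can only go at R1C1, so R1C1 = 2.
The only place for 6 in column 1 is R2C1.
Cage c has product 72, leaving R2C2 = 4.
6 is placed in row 2, which forces R2C3 = 3.
Row 2 already has 4, so R2C5 = 5.
3 is placed in row 2, leaving R2C6 = 2.
Cage b has sum 16; hence R3C5 = 6.
Row 3 already has 6, so R3C6 = 3.
Cage i has sum 13, so R1C4 = 4.
Row 2 already has 2, which forces R2C4 = 1.
Row 3 already has 3, which forces R3C1 = 1.
Cage k needs sum 13; hence R3C4 = 5.
The two cells of cage f must have product 3, so R4C1 = 3.
Row 4 already has 3; hence R4C4 = 6.
6 is placed in row 4; hence R4C6 = 4.
Column 4 already has 6, leaving R5C4 = 2.
Column 6 already has 4, which forces R5C6 = 6.
Column 4 already has 6, leaving R6C4 = 3.
Column 6 now contains 6, leaving R6C6 = 1.
Row 4 already has 4, leaving R4C5 = 1.
Cage g needs product 30, so R5C2 = 3.
Cage j needs sum 10, which forces R5C5 = 4.
Cage j needs sum 10, which forces R6C5 = 2.
1 is placed in row 4, which forces R4C2 = 5.
Row 5 now contains 4; hence R5C1 = 5.
The 4 cells of cage g must have product 30, which forces R5C3 = 1.
The two cells of cage l must have product 20, so R6C1 = 4.
Column 2 already has 5, which forces R6C2 = 6.
Row 6 already has 6, which forces R6C3 = 5.
Column 2 already has 6, leaving R1C2 = 1.
1 is placed in column 3, so R1C3 = 6.

2 1 6 4 3 5 / 6 4 3 1 5 2 / 1 2 4 5 6 3 / 3 5 2 6 1 4 / 5 3 1 2 4 6 / 4 6 5 3 2 1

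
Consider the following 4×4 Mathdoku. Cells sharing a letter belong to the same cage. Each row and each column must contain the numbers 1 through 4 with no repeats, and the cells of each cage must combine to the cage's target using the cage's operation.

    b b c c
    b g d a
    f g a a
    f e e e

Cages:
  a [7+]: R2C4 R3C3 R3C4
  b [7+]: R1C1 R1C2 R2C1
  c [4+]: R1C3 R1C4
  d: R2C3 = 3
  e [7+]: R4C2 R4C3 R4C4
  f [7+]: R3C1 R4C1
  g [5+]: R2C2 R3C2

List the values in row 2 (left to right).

Cage d is given; hence R2C3 = 3.
Column 3 now contains 3, leaving R1C3 = 1.
The two cells of cage c must have sum 4, which forces R1C4 = 3.
Cage b has sum 7; hence R2C1 = 1.
Cage a needs sum 7; hence R3C4 = 1.
The two cells of cage g must have sum 5; hence R2C2 = 2.
Row 2 already has 2; hence R2C4 = 4.
Row 3 already has 1; hence R3C2 = 3.
Cage e needs sum 7; hence R4C2 = 1.
4 is placed in column 4, which forces R4C4 = 2.
Cage b has sum 7, so R1C1 = 2.
Column 2 now contains 2, leaving R1C2 = 4.
Row 3 now contains 3; hence R3C1 = 4.
Cage a has sum 7, so R3C3 = 2.
The two cells of cage f must have sum 7; hence R4C1 = 3.
Row 4 already has 2, so R4C3 = 4.
The full grid is 2 4 1 3 / 1 2 3 4 / 4 3 2 1 / 3 1 4 2.

1 2 3 4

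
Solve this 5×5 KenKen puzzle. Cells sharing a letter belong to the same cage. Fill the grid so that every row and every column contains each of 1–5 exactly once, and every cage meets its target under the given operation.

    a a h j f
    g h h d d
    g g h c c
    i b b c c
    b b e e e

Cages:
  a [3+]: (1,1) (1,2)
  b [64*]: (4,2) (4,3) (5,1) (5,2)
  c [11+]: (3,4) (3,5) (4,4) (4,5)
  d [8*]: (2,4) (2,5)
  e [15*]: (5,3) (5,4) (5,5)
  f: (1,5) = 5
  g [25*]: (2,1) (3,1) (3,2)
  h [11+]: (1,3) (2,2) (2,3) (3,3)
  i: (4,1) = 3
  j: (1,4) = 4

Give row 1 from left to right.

Cage j is given; hence (1,4) = 4.
F is a freebie; hence (1,5) = 5.
Cage g has product 25, leaving (2,1) = 5.
Column 4 already has 4, leaving (2,4) = 2.
Row 2 now contains 2, so (2,5) = 4.
Cage g needs product 25; hence (3,1) = 1.
The 3 cells of cage g must have product 25, so (3,2) = 5.
Row 3 already has 5, leaving (3,4) = 3.
Row 3 already has 3, leaving (3,5) = 2.
I is a freebie, leaving (4,1) = 3.
3 is placed in row 4, which forces (4,5) = 1.
Column 5 now contains 1, leaving (5,5) = 3.
Column 1 now contains 1, which forces (1,1) = 2.
The two cells of cage a must have sum 3, leaving (1,2) = 1.
The 4 cells of cage h must have sum 11, which forces (1,3) = 3.
Cage h needs sum 11; hence (2,2) = 3.
Cage h needs sum 11, which forces (2,3) = 1.
Row 3 now contains 2, leaving (3,3) = 4.
Column 3 now contains 4; hence (4,3) = 2.
Row 4 already has 1; hence (4,4) = 5.
Column 1 already has 2; hence (5,1) = 4.
Row 5 already has 4; hence (5,2) = 2.
1 is placed in column 3, which forces (5,3) = 5.
Column 4 already has 5, leaving (5,4) = 1.
Row 4 now contains 2, leaving (4,2) = 4.
Completed grid: 2 1 3 4 5 / 5 3 1 2 4 / 1 5 4 3 2 / 3 4 2 5 1 / 4 2 5 1 3.

2 1 3 4 5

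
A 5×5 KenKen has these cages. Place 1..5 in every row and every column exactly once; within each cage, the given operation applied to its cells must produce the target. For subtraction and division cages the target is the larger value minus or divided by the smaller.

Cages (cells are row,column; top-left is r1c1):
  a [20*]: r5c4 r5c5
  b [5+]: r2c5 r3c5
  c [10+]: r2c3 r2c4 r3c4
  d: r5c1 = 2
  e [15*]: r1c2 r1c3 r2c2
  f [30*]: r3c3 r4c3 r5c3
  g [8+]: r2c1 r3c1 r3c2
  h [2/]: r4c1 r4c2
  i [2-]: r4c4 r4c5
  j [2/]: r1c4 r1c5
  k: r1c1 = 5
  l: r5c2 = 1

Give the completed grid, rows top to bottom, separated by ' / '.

5 3 1 2 4 / 3 5 4 1 2 / 1 4 2 5 3 / 4 2 5 3 1 / 2 1 3 4 5

K is a freebie, which forces r1c1 = 5.
D is a freebie, which forces r5c1 = 2.
Cage l is given, leaving r5c2 = 1.
1 is placed in column 2; hence r1c2 = 3.
Cage e has product 15, leaving r1c3 = 1.
Cage e has product 15, which forces r2c2 = 5.
Column 2 already has 3, leaving r3c2 = 4.
Cage h's pair has quotient 2; hence r4c2 = 2.
Cage f needs product 30, so r3c3 = 2.
The only place for 5 in row 3 is r3c4.
5 is placed in column 4, which forces r5c4 = 4.
Cage a's pair has product 20, leaving r5c5 = 5.
4 is placed in column 4, leaving r1c4 = 2.
Cage j's pair has quotient 2, which forces r1c5 = 4.
Column 4 now contains 2; hence r2c4 = 1.
4 is placed in column 5, so r2c5 = 2.
The 3 cells of cage f must have product 30, so r4c3 = 5.
Column 4 already has 1, so r4c4 = 3.
3 is placed in row 4; hence r4c5 = 1.
Row 5 now contains 5, so r5c3 = 3.
1 is placed in row 2, so r2c1 = 3.
3 is placed in column 3, so r2c3 = 4.
Cage g has sum 8, leaving r3c1 = 1.
Column 5 already has 1, so r3c5 = 3.
Row 4 now contains 1; hence r4c1 = 4.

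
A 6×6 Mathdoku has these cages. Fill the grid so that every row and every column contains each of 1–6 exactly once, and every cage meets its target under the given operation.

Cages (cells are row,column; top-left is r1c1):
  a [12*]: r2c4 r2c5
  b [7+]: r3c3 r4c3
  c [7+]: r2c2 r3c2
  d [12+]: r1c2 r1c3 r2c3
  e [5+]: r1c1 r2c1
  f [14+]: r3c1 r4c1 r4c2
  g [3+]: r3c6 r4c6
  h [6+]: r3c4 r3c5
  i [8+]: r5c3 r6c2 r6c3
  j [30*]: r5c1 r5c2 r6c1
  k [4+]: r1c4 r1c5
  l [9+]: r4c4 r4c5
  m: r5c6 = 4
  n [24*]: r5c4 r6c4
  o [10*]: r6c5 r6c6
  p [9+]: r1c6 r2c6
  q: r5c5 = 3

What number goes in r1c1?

4

Q is a freebie, leaving r5c5 = 3.
Cage m is a single given cell, so r5c6 = 4.
Cage k needs two cells with sum 4, so r1c4 = 3.
3 is placed in column 5; hence r1c5 = 1.
3 is placed in row 1, so r1c6 = 6.
Column 6 now contains 6, leaving r2c6 = 3.
Row 5 now contains 4, which forces r5c4 = 6.
Cage n's pair has product 24; hence r6c4 = 4.
Cage e needs two cells with sum 5, so r1c1 = 4.
Row 1 now contains 4, which forces r1c3 = 2.
The two cells of cage e must have sum 5, so r2c1 = 1.
6 is placed in column 4, so r2c4 = 2.
The two cells of cage a must have product 12, which forces r2c5 = 6.
2 is placed in column 4, so r3c4 = 1.
1 is placed in row 3, which forces r3c6 = 2.
Column 4 already has 4, which forces r4c4 = 5.
The two cells of cage l must have sum 9; hence r4c5 = 4.
Column 6 now contains 2; hence r4c6 = 1.
Column 6 now contains 2, which forces r6c6 = 5.
Row 1 now contains 2, so r1c2 = 5.
Cage c needs two cells with sum 7, leaving r2c2 = 4.
Row 2 now contains 6; hence r2c3 = 5.
Cage c's pair has sum 7, which forces r3c2 = 3.
Cage b needs two cells with sum 7, so r3c3 = 4.
4 is placed in column 5, so r3c5 = 5.
Column 2 already has 3, which forces r4c2 = 6.
Cage b needs two cells with sum 7, leaving r4c3 = 3.
Column 3 now contains 5, so r5c3 = 1.
1 is placed in column 3, leaving r6c3 = 6.
Row 6 already has 5, so r6c5 = 2.
Row 3 already has 5, so r3c1 = 6.
Row 4 already has 3, which forces r4c1 = 2.
Cage j has product 30, leaving r5c1 = 5.
Row 5 now contains 1, so r5c2 = 2.
Row 6 now contains 6, which forces r6c1 = 3.
Row 6 now contains 2, so r6c2 = 1.
Filled in: 4 5 2 3 1 6 / 1 4 5 2 6 3 / 6 3 4 1 5 2 / 2 6 3 5 4 1 / 5 2 1 6 3 4 / 3 1 6 4 2 5.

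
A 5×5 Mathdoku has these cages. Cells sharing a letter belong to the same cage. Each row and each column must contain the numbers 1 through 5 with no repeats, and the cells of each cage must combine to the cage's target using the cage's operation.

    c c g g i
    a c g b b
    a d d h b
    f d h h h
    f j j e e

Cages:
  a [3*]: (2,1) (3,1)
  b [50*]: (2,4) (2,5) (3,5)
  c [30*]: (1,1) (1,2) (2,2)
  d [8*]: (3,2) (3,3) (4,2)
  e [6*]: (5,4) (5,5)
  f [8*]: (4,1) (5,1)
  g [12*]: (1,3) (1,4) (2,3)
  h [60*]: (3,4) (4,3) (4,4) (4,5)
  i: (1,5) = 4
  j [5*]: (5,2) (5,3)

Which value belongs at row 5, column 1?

I is a freebie; hence (1,5) = 4.
Cage b has product 50, which forces (2,4) = 5.
Cage b has product 50, which forces (2,5) = 2.
The 3 cells of cage b must have product 50, leaving (3,5) = 5.
Column 5 already has 2, so (5,5) = 3.
Row 2 now contains 2, leaving (2,2) = 3.
The 3 cells of cage g must have product 12, so (2,3) = 4.
Cage h has product 60, leaving (4,3) = 5.
3 is placed in column 5, which forces (4,5) = 1.
Column 3 now contains 5, so (5,3) = 1.
Row 5 already has 3, which forces (5,4) = 2.
Column 3 now contains 1, leaving (1,3) = 3.
The 3 cells of cage g must have product 12, so (1,4) = 1.
Row 2 now contains 3, leaving (2,1) = 1.
Cage a's pair has product 3; hence (3,1) = 3.
Cage d needs product 8, so (3,2) = 1.
Column 3 now contains 1, so (3,3) = 2.
Row 3 now contains 3; hence (3,4) = 4.
Cage f needs two cells with product 8, so (4,1) = 2.
The 3 cells of cage d must have product 8, leaving (4,2) = 4.
Column 4 already has 4, leaving (4,4) = 3.
Row 5 now contains 2, which forces (5,1) = 4.
Row 5 already has 1, so (5,2) = 5.
Column 1 already has 2; hence (1,1) = 5.
Column 2 already has 5, so (1,2) = 2.
Completed grid: 5 2 3 1 4 / 1 3 4 5 2 / 3 1 2 4 5 / 2 4 5 3 1 / 4 5 1 2 3.

4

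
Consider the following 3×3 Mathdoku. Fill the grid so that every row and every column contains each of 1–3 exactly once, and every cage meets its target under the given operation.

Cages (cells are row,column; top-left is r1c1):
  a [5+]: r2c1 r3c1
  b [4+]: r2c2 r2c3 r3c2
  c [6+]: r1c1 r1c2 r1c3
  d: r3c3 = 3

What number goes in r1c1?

1

The 3 cells of cage b must have sum 4, leaving r2c2 = 2.
Cage b needs sum 4, which forces r2c3 = 1.
Cage b needs sum 4, leaving r3c2 = 1.
D is a freebie; hence r3c3 = 3.
Cage c needs sum 6, which forces r1c1 = 1.
1 is placed in column 2; hence r1c2 = 3.
Column 3 already has 3, which forces r1c3 = 2.
Row 2 already has 2, so r2c1 = 3.
3 is placed in row 3; hence r3c1 = 2.
The full grid is 1 3 2 / 3 2 1 / 2 1 3.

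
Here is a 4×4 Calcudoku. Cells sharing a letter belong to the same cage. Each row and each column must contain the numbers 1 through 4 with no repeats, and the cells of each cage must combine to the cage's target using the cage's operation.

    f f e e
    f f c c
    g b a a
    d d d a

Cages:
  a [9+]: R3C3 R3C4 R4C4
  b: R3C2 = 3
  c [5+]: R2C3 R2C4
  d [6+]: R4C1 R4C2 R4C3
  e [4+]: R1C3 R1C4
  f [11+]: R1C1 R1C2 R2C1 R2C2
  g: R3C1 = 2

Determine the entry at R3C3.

G is a freebie, which forces R3C1 = 2.
B is a freebie, which forces R3C2 = 3.
3 is placed in row 3; hence R3C3 = 4.
Row 3 now contains 4; hence R3C4 = 1.
The two cells of cage e must have sum 4; hence R1C3 = 1.
Column 4 already has 1, which forces R1C4 = 3.
Cage a needs sum 9, which forces R4C4 = 4.
Row 1 now contains 1, so R1C1 = 4.
Cage f needs sum 11, leaving R1C2 = 2.
Cage f has sum 11, so R2C1 = 1.
Cage f has sum 11; hence R2C2 = 4.
Cage c needs two cells with sum 5, which forces R2C3 = 3.
Column 4 already has 4, which forces R2C4 = 2.
Column 1 already has 1, so R4C1 = 3.
Column 2 now contains 2; hence R4C2 = 1.
Column 3 now contains 3, leaving R4C3 = 2.
Completed grid: 4 2 1 3 / 1 4 3 2 / 2 3 4 1 / 3 1 2 4.

4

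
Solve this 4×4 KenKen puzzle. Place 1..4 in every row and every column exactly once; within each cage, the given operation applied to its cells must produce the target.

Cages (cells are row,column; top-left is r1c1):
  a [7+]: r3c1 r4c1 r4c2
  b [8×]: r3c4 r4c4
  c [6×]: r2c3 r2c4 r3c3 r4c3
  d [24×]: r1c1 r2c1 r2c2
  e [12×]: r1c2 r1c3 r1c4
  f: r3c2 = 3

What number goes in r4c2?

Cage c needs product 6, leaving r2c4 = 1.
Cage f is a single given cell, which forces r3c2 = 3.
In row 1, 2 can only go at r1c1, so r1c1 = 2.
Cage d needs product 24, so r2c1 = 3.
The 3 cells of cage d must have product 24, leaving r2c2 = 4.
Row 2 already has 3, so r2c3 = 2.
Column 3 already has 2, so r3c3 = 1.
Cage a has sum 7, leaving r4c2 = 2.
Column 3 now contains 1, leaving r4c3 = 3.
2 is placed in row 4, which forces r4c4 = 4.
4 is placed in column 2; hence r1c2 = 1.
Column 3 already has 3, leaving r1c3 = 4.
Column 4 already has 4, which forces r1c4 = 3.
Row 3 now contains 1, leaving r3c1 = 4.
Column 4 already has 4; hence r3c4 = 2.
Row 4 now contains 4; hence r4c1 = 1.
Completed grid: 2 1 4 3 / 3 4 2 1 / 4 3 1 2 / 1 2 3 4.

2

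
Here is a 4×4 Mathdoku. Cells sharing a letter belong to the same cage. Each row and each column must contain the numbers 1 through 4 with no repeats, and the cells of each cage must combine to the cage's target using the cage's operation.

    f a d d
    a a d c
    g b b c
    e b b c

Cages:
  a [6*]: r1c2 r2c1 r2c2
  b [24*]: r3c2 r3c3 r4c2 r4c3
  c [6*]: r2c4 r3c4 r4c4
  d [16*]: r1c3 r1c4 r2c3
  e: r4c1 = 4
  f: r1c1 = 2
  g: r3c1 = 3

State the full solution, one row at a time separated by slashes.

F is a freebie, which forces r1c1 = 2.
Row 1 already has 2, so r1c4 = 4.
G is a freebie, which forces r3c1 = 3.
Cage e is given, leaving r4c1 = 4.
Cage a needs product 6, so r1c2 = 3.
Row 1 already has 4, so r1c3 = 1.
3 is placed in column 1, so r2c1 = 1.
Cage a has product 6, which forces r2c2 = 2.
Cage d has product 16, so r2c3 = 4.
Row 2 already has 2, which forces r2c4 = 3.
Column 3 now contains 4; hence r3c3 = 2.
Row 3 now contains 2; hence r3c4 = 1.
2 is placed in column 2, so r4c2 = 1.
Column 3 now contains 2, so r4c3 = 3.
Column 4 now contains 1; hence r4c4 = 2.
1 is placed in row 3; hence r3c2 = 4.

2 3 1 4 / 1 2 4 3 / 3 4 2 1 / 4 1 3 2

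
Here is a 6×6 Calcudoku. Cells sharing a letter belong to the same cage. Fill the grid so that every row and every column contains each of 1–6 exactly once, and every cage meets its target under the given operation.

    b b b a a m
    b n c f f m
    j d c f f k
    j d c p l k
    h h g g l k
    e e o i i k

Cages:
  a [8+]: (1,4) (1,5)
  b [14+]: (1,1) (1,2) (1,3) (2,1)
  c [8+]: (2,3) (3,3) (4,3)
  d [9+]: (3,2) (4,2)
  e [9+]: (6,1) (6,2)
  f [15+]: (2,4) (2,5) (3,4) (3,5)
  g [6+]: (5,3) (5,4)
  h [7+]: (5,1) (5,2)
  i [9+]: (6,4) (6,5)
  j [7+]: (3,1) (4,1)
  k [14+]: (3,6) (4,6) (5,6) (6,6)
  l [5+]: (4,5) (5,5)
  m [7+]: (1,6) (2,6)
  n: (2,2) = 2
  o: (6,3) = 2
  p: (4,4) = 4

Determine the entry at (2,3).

N is a freebie, leaving (2,2) = 2.
P is a freebie, which forces (4,4) = 4.
Cage o is a single given cell, so (6,3) = 2.
The only place for 1 in row 6 is (6,6).
In column 3, 6 can only go at (1,3), so (1,3) = 6.
The only place for 5 in column 3 is (5,3).
The two cells of cage g must have sum 6, leaving (5,4) = 1.
In row 5, 6 can only go at (5,6), so (5,6) = 6.
The only place for 2 in row 5 is (5,5).
The two cells of cage l must have sum 5, which forces (4,5) = 3.
The two cells of cage a must have sum 8; hence (1,4) = 3.
Column 5 now contains 3, leaving (1,5) = 5.
Row 4 already has 3, so (4,3) = 1.
Column 4 already has 3, so (6,4) = 5.
Column 4 now contains 5, so (2,4) = 6.
Cage f needs sum 15, which forces (2,5) = 1.
The 4 cells of cage f must have sum 15; hence (3,4) = 2.
Cage f needs sum 15, so (3,5) = 6.
2 is placed in row 3; hence (3,6) = 5.
Column 6 already has 5, so (4,6) = 2.
The two cells of cage i must have sum 9, leaving (6,5) = 4.
Column 6 now contains 2, so (1,6) = 4.
Column 6 already has 5, which forces (2,6) = 3.
Row 3 now contains 5; hence (3,1) = 1.
Cage j needs two cells with sum 7; hence (4,1) = 6.
Row 4 already has 6, so (4,2) = 5.
Column 1 already has 6; hence (6,1) = 3.
Row 6 now contains 3, which forces (6,2) = 6.
1 is placed in column 1, so (1,1) = 2.
Row 1 already has 4; hence (1,2) = 1.
3 is placed in row 2, leaving (2,1) = 5.
3 is placed in row 2, which forces (2,3) = 4.
Cage d needs two cells with sum 9, leaving (3,2) = 4.
Cage c has sum 8, leaving (3,3) = 3.
Column 1 now contains 3; hence (5,1) = 4.
Cage h's pair has sum 7; hence (5,2) = 3.
Completed grid: 2 1 6 3 5 4 / 5 2 4 6 1 3 / 1 4 3 2 6 5 / 6 5 1 4 3 2 / 4 3 5 1 2 6 / 3 6 2 5 4 1.

4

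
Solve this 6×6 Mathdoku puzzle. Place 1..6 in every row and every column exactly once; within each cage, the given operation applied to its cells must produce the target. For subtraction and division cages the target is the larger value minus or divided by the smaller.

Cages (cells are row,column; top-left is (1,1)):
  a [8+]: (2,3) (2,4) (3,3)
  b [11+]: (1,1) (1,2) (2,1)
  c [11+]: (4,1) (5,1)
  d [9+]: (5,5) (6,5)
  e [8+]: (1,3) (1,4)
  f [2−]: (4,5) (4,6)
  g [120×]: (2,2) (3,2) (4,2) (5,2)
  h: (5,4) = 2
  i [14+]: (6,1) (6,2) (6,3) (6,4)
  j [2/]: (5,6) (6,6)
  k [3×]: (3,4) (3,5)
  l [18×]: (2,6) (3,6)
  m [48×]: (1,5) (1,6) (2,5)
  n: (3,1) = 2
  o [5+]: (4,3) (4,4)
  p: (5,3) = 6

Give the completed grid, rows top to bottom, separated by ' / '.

1 6 3 5 2 4 / 4 5 2 1 6 3 / 2 4 5 3 1 6 / 6 2 1 4 3 5 / 5 3 6 2 4 1 / 3 1 4 6 5 2

Cage n is given, so (3,1) = 2.
Cage p is a single given cell, leaving (5,3) = 6.
H is a freebie, so (5,4) = 2.
Cage c needs two cells with sum 11, so (4,1) = 6.
Row 5 now contains 6, which forces (5,1) = 5.
The only place for 1 in row 1 is (1,1).
Cage b needs sum 11, so (1,2) = 6.
1 is placed in column 1, which forces (2,1) = 4.
4 is placed in column 1; hence (6,1) = 3.
Cage m has product 48; hence (2,5) = 6.
Row 2 already has 6; hence (2,6) = 3.
3 is placed in column 6, which forces (3,6) = 6.
6 is placed in column 5, leaving (6,5) = 5.
6 is placed in column 6, leaving (6,6) = 2.
Cage m needs product 48; hence (1,5) = 2.
2 is placed in column 6, so (1,6) = 4.
The 3 cells of cage a must have sum 8, leaving (2,3) = 2.
2 is placed in column 5; hence (4,5) = 3.
Cage d needs two cells with sum 9, so (5,5) = 4.
Column 6 now contains 4, so (5,6) = 1.
Cage i has sum 14; hence (6,4) = 6.
2 is placed in row 2; hence (2,2) = 5.
Row 2 already has 5, which forces (2,4) = 1.
Cage g needs product 120; hence (3,2) = 4.
Cage k needs two cells with product 3, so (3,4) = 3.
3 is placed in column 5; hence (3,5) = 1.
Cage g needs product 120, so (4,2) = 2.
Column 4 already has 1; hence (4,4) = 4.
Column 6 already has 1, so (4,6) = 5.
Row 5 already has 4, which forces (5,2) = 3.
4 is placed in column 2; hence (6,2) = 1.
1 is placed in row 6, which forces (6,3) = 4.
Cage e's pair has sum 8, which forces (1,3) = 3.
Column 4 already has 3; hence (1,4) = 5.
Row 3 already has 1, which forces (3,3) = 5.
4 is placed in row 4; hence (4,3) = 1.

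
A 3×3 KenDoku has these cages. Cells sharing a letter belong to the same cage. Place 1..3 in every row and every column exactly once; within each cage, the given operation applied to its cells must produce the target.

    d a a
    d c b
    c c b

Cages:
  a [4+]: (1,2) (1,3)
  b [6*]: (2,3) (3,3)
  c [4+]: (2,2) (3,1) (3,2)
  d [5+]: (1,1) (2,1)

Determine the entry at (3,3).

Cage c needs sum 4, which forces (2,2) = 1.
Cage c has sum 4, so (3,1) = 1.
Cage c has sum 4, so (3,2) = 2.
Row 3 already has 2; hence (3,3) = 3.
Column 2 already has 1; hence (1,2) = 3.
3 is placed in column 3, leaving (1,3) = 1.
3 is placed in column 3, leaving (2,3) = 2.
Row 1 already has 3, so (1,1) = 2.
Row 2 now contains 2; hence (2,1) = 3.
The full grid is 2 3 1 / 3 1 2 / 1 2 3.

3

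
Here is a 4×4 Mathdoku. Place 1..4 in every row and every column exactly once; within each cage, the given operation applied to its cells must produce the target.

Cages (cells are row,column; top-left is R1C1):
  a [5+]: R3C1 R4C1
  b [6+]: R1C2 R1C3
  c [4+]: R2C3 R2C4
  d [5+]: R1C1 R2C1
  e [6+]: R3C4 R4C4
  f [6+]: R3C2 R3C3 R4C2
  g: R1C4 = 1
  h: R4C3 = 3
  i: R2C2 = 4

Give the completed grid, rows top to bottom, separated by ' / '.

3 2 4 1 / 2 4 1 3 / 1 3 2 4 / 4 1 3 2

Cage g is given, leaving R1C4 = 1.
Cage i is a single given cell, leaving R2C2 = 4.
1 is placed in column 4, which forces R2C4 = 3.
Cage h is given, leaving R4C3 = 3.
4 is placed in column 2, which forces R1C2 = 2.
Cage b's pair has sum 6, leaving R1C3 = 4.
Row 2 already has 3; hence R2C3 = 1.
Cage f has sum 6, which forces R3C2 = 3.
Column 3 already has 1; hence R3C3 = 2.
Row 3 already has 2, so R3C4 = 4.
Column 2 already has 2, which forces R4C2 = 1.
Column 4 already has 4, which forces R4C4 = 2.
Row 1 now contains 4, which forces R1C1 = 3.
Row 2 already has 1, so R2C1 = 2.
4 is placed in row 3, leaving R3C1 = 1.
Row 4 already has 2, which forces R4C1 = 4.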